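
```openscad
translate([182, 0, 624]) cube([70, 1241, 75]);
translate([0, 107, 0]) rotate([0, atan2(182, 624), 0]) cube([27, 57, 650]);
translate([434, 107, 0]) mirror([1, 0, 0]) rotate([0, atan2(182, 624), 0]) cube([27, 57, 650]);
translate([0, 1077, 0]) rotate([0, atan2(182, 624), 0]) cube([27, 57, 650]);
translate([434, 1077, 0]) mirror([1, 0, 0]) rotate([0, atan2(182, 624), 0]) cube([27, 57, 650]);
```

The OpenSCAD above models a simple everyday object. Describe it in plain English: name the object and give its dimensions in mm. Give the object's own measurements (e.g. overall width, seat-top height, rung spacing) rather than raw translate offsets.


A sawhorse. A 70×1241×75 mm beam (x, y, z) sits on two A-frame leg pairs. Each pair is two raked legs of 27×57 mm section (57 mm along y) splaying symmetrically in x. Each leg rises 624 mm vertically over 182 mm of horizontal reach and is 650 mm long along its own axis. Every leg's outer bottom edge rests on the floor and its outer top edge meets a bottom edge of the beam — the left legs (tilting toward +x) meet the beam's −x bottom edge, the right legs (their mirror images, tilting toward −x) meet its +x bottom edge — so the leg tops tuck under the beam, the beam's underside is 624 mm above the floor, and the feet are 434 mm apart outside-to-outside with the beam centred between them. The two leg pairs are set in 107 mm from either end of the beam.


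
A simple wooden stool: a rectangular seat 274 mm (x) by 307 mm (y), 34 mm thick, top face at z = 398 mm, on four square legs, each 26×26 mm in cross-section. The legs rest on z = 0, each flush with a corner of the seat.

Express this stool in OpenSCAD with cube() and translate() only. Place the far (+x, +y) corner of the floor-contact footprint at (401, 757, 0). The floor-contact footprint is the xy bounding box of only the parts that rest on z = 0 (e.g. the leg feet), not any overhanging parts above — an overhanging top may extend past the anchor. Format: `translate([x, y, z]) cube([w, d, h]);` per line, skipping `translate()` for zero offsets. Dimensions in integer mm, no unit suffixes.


translate([127, 450, 364]) cube([274, 307, 34]);
translate([127, 450, 0]) cube([26, 26, 364]);
translate([375, 450, 0]) cube([26, 26, 364]);
translate([127, 731, 0]) cube([26, 26, 364]);
translate([375, 731, 0]) cube([26, 26, 364]);


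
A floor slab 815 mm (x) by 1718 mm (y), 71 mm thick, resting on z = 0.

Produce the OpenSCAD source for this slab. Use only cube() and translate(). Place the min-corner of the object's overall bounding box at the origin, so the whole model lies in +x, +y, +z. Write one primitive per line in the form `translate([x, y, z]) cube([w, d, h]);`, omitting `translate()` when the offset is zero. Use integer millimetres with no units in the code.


cube([815, 1718, 71]);


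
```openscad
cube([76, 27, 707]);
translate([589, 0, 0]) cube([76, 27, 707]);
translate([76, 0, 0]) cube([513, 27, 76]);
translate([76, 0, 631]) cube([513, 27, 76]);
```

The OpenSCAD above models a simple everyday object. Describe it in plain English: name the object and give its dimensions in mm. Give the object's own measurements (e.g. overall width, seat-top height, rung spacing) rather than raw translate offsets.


A rectangular picture frame lying in the x–z plane (depth along y). The opening is 513 mm wide (x) by 555 mm tall (z), surrounded by a border 76 mm wide on all four sides. The frame is 27 mm deep and is made of two full-height vertical stiles with two horizontal rails fitted between them.


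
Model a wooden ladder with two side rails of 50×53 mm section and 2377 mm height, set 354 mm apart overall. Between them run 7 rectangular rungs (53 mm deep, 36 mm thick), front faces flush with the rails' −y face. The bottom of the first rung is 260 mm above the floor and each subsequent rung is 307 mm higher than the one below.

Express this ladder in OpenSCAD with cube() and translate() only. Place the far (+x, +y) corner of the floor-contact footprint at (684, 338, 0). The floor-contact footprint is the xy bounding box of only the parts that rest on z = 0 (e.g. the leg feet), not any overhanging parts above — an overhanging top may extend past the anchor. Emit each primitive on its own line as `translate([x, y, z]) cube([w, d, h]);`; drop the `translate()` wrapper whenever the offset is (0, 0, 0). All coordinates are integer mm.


// rung span = 354 - 2*50 = 254
// rung[k] z = 260 + k*307
translate([330, 285, 0]) cube([50, 53, 2377]);
translate([634, 285, 0]) cube([50, 53, 2377]);
translate([380, 285, 260]) cube([254, 53, 36]);
translate([380, 285, 567]) cube([254, 53, 36]);
translate([380, 285, 874]) cube([254, 53, 36]);
translate([380, 285, 1181]) cube([254, 53, 36]);
translate([380, 285, 1488]) cube([254, 53, 36]);
translate([380, 285, 1795]) cube([254, 53, 36]);
translate([380, 285, 2102]) cube([254, 53, 36]);


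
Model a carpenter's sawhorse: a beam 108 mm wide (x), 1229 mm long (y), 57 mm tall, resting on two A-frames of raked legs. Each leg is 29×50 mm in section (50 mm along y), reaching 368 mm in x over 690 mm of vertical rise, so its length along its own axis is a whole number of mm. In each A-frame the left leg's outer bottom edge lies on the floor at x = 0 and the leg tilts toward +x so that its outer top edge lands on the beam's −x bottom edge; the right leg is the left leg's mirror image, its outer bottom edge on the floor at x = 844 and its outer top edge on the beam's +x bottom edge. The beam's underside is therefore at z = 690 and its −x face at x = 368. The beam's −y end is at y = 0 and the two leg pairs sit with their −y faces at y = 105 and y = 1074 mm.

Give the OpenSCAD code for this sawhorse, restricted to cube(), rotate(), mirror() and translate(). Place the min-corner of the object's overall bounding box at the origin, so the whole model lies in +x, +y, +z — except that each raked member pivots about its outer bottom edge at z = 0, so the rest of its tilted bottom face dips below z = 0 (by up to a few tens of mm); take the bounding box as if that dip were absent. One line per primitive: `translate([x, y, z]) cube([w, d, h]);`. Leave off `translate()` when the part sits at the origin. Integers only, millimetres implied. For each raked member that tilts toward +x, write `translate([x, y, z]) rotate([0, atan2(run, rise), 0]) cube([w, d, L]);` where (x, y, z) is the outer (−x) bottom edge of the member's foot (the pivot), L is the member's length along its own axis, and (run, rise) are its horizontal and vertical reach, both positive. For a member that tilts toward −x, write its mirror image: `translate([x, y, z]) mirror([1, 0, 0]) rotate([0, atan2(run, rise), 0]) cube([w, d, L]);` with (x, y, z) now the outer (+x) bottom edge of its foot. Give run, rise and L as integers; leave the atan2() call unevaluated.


translate([368, 0, 690]) cube([108, 1229, 57]);
translate([0, 105, 0]) rotate([0, atan2(368, 690), 0]) cube([29, 50, 782]);
translate([844, 105, 0]) mirror([1, 0, 0]) rotate([0, atan2(368, 690), 0]) cube([29, 50, 782]);
translate([0, 1074, 0]) rotate([0, atan2(368, 690), 0]) cube([29, 50, 782]);
translate([844, 1074, 0]) mirror([1, 0, 0]) rotate([0, atan2(368, 690), 0]) cube([29, 50, 782]);


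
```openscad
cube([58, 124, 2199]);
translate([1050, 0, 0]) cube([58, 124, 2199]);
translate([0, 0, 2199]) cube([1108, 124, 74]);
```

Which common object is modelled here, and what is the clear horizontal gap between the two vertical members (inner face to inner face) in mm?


A door frame. The clear opening width is 992 mm.

Two 2199 mm tall posts with a header on top — a door frame. The left jamb is 58 mm wide at x = 0; the right jamb starts at x = 1050. The clear opening is 1050 − 58 = 992 mm.


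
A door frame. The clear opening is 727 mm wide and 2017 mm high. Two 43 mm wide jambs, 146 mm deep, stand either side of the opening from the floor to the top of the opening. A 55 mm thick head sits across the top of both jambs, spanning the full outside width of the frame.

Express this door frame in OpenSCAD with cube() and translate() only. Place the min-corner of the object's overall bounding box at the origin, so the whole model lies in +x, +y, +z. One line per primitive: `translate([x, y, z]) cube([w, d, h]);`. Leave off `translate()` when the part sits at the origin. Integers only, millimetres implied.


cube([43, 146, 2017]);
translate([770, 0, 0]) cube([43, 146, 2017]);
translate([0, 0, 2017]) cube([813, 146, 55]);


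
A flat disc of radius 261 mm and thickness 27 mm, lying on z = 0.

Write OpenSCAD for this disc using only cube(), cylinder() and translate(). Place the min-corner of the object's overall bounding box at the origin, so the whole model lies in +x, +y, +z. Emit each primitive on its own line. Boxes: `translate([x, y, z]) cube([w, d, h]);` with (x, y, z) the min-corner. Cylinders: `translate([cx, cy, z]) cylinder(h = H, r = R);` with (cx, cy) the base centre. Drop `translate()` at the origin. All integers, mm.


translate([261, 261, 0]) cylinder(h = 27, r = 261);


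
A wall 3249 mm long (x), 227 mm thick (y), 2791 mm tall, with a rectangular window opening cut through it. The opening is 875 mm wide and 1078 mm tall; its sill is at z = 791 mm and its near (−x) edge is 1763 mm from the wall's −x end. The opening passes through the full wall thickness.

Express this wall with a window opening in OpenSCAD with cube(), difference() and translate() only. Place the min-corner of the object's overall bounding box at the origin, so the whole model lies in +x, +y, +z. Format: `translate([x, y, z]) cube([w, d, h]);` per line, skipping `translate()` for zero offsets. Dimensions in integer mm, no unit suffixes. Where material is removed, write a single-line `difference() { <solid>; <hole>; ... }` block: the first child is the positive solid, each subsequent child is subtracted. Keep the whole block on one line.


difference() { cube([3249, 227, 2791]); translate([1763, 0, 791]) cube([875, 227, 1078]); }


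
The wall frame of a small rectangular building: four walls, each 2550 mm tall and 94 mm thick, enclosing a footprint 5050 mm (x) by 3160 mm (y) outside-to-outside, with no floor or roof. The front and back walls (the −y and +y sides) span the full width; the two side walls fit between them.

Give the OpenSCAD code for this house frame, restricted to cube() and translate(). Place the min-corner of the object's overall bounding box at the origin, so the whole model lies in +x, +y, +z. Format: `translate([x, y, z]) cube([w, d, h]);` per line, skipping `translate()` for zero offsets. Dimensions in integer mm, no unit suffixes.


cube([5050, 94, 2550]);
translate([0, 3066, 0]) cube([5050, 94, 2550]);
translate([0, 94, 0]) cube([94, 2972, 2550]);
translate([4956, 94, 0]) cube([94, 2972, 2550]);


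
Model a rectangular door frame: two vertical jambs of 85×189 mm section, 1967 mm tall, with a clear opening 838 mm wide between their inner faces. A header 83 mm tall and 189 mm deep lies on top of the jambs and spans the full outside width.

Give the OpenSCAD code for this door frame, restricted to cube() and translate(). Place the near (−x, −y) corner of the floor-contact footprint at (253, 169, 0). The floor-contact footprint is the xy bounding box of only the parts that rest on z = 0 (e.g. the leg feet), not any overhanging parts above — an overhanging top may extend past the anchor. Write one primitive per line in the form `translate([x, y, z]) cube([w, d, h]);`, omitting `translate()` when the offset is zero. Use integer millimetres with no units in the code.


translate([253, 169, 0]) cube([85, 189, 1967]);
translate([1176, 169, 0]) cube([85, 189, 1967]);
translate([253, 169, 1967]) cube([1008, 189, 83]);


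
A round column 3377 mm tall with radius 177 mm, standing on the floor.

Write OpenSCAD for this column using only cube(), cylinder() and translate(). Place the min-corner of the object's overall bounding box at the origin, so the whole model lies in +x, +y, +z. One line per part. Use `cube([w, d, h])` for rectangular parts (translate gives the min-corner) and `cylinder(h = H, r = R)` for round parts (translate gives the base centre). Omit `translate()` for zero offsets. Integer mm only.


translate([177, 177, 0]) cylinder(h = 3377, r = 177);


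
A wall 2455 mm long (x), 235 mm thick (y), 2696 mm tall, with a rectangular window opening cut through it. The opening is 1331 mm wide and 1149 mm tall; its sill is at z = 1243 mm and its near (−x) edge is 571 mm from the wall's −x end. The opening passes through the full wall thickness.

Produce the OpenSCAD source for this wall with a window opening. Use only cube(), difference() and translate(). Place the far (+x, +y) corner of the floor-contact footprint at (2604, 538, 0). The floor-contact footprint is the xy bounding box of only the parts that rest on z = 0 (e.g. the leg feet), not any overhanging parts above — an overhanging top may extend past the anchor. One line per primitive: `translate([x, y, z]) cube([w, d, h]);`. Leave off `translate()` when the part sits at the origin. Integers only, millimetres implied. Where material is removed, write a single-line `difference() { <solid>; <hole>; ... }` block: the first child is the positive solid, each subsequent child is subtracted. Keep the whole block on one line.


difference() { translate([149, 303, 0]) cube([2455, 235, 2696]); translate([720, 303, 1243]) cube([1331, 235, 1149]); }


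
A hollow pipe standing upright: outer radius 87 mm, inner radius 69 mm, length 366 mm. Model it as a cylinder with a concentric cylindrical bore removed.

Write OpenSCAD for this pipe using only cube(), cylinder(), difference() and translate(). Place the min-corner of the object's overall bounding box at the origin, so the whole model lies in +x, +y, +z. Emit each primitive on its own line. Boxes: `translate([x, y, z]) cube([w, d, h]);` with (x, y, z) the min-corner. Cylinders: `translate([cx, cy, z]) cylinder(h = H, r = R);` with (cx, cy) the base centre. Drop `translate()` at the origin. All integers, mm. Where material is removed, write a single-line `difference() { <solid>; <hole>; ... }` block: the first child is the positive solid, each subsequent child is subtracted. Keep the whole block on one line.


difference() { translate([87, 87, 0]) cylinder(h = 366, r = 87); translate([87, 87, 0]) cylinder(h = 366, r = 69); }


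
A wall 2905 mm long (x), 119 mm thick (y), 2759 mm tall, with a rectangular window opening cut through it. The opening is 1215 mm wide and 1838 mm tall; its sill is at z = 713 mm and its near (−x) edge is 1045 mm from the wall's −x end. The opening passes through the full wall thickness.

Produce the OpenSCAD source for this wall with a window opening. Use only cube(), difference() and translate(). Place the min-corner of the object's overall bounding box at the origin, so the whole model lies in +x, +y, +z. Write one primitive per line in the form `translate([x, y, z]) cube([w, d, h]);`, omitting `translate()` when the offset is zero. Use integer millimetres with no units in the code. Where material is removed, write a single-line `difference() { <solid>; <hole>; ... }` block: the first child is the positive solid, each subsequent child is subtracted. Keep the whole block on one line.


difference() { cube([2905, 119, 2759]); translate([1045, 0, 713]) cube([1215, 119, 1838]); }


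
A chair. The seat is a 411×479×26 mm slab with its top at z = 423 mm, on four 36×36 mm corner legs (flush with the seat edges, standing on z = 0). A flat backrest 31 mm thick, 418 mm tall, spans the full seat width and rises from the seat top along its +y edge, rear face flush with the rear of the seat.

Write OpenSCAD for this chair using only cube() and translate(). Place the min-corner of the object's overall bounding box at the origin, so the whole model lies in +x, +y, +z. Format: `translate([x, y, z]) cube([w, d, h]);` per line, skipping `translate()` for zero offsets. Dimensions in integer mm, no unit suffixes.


translate([0, 0, 397]) cube([411, 479, 26]);
cube([36, 36, 397]);
translate([375, 0, 0]) cube([36, 36, 397]);
translate([0, 443, 0]) cube([36, 36, 397]);
translate([375, 443, 0]) cube([36, 36, 397]);
translate([0, 448, 423]) cube([411, 31, 418]);


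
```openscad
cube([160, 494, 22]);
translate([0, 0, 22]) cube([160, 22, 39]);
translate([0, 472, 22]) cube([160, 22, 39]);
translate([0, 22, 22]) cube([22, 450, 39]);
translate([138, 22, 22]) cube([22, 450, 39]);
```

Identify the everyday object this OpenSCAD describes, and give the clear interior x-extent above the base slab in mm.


An open box. The internal width is 116 mm.

A 160×494 base slab with four walls standing on it — an open box. The base is 160 mm wide and the walls are 22 mm thick, so the internal width is 160 − 2 × 22 = 116 mm.


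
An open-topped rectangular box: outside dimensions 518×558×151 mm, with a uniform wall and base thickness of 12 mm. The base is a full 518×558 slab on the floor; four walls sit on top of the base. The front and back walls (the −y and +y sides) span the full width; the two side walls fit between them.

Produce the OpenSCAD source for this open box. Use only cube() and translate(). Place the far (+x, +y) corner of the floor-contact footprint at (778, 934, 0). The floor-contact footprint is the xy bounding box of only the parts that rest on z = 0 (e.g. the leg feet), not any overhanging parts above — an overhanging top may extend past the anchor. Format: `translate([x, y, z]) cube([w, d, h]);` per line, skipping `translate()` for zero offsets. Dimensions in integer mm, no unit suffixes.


translate([260, 376, 0]) cube([518, 558, 12]);
translate([260, 376, 12]) cube([518, 12, 139]);
translate([260, 922, 12]) cube([518, 12, 139]);
translate([260, 388, 12]) cube([12, 534, 139]);
translate([766, 388, 12]) cube([12, 534, 139]);


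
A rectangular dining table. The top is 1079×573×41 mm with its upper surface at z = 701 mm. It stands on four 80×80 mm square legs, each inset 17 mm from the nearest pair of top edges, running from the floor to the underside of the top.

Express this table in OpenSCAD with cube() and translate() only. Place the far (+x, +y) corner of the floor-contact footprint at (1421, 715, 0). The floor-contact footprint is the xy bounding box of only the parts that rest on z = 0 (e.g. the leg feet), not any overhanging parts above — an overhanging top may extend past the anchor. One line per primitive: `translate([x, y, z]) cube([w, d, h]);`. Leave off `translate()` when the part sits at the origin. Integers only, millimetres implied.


translate([359, 159, 660]) cube([1079, 573, 41]);
translate([376, 176, 0]) cube([80, 80, 660]);
translate([1341, 176, 0]) cube([80, 80, 660]);
translate([376, 635, 0]) cube([80, 80, 660]);
translate([1341, 635, 0]) cube([80, 80, 660]);


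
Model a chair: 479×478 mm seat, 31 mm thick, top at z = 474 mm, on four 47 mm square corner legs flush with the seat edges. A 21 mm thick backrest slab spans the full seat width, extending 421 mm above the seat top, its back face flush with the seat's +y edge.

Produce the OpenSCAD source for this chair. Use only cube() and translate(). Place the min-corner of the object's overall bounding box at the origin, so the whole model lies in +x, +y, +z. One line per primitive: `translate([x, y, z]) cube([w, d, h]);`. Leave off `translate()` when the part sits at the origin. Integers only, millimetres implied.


// leg_h = 474 - 31 = 443
translate([0, 0, 443]) cube([479, 478, 31]);
cube([47, 47, 443]);
translate([432, 0, 0]) cube([47, 47, 443]);
translate([0, 431, 0]) cube([47, 47, 443]);
translate([432, 431, 0]) cube([47, 47, 443]);
translate([0, 457, 474]) cube([479, 21, 421]);


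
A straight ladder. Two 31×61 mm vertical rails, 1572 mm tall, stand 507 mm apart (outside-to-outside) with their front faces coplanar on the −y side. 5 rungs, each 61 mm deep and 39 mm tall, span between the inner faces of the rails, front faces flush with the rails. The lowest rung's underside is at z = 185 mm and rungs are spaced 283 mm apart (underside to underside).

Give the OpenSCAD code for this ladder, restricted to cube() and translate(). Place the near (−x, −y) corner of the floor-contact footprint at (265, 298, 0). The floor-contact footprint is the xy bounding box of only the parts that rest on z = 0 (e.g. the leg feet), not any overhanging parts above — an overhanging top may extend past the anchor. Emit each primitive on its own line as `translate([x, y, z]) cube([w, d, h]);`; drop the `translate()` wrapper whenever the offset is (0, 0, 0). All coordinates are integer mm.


translate([265, 298, 0]) cube([31, 61, 1572]);
translate([741, 298, 0]) cube([31, 61, 1572]);
translate([296, 298, 185]) cube([445, 61, 39]);
translate([296, 298, 468]) cube([445, 61, 39]);
translate([296, 298, 751]) cube([445, 61, 39]);
translate([296, 298, 1034]) cube([445, 61, 39]);
translate([296, 298, 1317]) cube([445, 61, 39]);


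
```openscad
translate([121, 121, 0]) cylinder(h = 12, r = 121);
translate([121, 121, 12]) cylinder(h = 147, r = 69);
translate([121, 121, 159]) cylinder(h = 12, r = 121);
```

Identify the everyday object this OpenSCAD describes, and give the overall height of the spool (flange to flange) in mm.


A spool. The overall height is 171 mm.

Three coaxial cylinders, large–small–large — a spool. Two 12 mm flanges and a 147 mm core give 12 + 147 + 12 = 171 mm.


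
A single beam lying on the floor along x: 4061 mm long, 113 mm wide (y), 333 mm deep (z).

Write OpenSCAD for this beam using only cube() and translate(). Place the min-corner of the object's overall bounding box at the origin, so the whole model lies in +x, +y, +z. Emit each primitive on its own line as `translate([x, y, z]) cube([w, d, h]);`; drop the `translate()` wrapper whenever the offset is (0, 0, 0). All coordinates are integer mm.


cube([4061, 113, 333]);


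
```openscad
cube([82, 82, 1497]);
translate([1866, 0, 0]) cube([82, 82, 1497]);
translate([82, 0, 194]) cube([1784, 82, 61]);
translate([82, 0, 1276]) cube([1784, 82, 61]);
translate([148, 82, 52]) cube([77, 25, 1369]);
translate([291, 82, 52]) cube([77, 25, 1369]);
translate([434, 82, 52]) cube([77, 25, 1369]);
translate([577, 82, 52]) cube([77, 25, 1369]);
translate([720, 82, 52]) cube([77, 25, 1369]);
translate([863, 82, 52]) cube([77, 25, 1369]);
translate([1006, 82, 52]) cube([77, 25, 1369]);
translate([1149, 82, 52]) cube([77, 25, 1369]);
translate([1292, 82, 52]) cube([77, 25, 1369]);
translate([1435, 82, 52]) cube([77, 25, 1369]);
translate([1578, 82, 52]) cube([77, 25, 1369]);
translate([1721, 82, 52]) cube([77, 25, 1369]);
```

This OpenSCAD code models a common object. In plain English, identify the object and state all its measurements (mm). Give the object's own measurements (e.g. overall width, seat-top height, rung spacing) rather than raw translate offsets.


A fence section. Two 82×82 mm posts, 1497 mm tall, stand on the floor with a clear span of 1784 mm between their inner faces. Two horizontal rails of 82×61 mm section span the gap between the posts with their undersides at z = 194 mm and z = 1276 mm, flush with the posts' −y face. 12 pickets, each 77 mm wide, 25 mm thick and 1369 mm tall, are fixed to the +y face of the rails with their bottoms at z = 52 mm, spaced across the span with a 66 mm gap after the −x post and between neighbouring pickets, with 68 mm left before the +x post.


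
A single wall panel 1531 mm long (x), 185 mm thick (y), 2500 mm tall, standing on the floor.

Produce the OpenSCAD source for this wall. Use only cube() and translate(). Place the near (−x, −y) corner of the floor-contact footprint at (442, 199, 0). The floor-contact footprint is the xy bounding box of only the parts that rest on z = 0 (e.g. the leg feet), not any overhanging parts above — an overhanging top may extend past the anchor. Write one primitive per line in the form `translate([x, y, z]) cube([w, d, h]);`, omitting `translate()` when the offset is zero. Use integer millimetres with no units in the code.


translate([442, 199, 0]) cube([1531, 185, 2500]);


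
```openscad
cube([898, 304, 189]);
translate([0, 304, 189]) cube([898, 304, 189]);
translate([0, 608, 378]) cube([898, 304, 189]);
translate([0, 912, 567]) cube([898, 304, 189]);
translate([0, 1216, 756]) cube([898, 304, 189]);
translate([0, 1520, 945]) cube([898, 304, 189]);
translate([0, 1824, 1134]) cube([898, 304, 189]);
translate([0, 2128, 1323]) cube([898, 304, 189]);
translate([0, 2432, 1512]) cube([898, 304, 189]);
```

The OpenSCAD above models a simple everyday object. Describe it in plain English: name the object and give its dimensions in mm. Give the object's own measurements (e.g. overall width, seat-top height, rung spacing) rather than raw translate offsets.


A straight staircase of 9 solid steps. Each step is 898 mm wide (x), 304 mm deep (y, the going) and 189 mm tall (the rise). The first step rests on the floor; each subsequent step sits one going further in +y and one rise higher in +z, directly behind and above the previous step with no overlap.


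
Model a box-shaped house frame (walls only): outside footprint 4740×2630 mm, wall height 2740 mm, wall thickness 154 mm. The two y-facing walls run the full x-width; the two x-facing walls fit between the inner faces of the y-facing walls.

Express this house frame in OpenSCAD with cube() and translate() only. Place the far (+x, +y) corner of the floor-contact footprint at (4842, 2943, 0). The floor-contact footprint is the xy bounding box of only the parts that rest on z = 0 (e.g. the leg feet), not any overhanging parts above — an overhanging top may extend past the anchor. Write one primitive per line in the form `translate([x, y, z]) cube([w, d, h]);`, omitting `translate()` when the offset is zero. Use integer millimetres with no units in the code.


translate([102, 313, 0]) cube([4740, 154, 2740]);
translate([102, 2789, 0]) cube([4740, 154, 2740]);
translate([102, 467, 0]) cube([154, 2322, 2740]);
translate([4688, 467, 0]) cube([154, 2322, 2740]);


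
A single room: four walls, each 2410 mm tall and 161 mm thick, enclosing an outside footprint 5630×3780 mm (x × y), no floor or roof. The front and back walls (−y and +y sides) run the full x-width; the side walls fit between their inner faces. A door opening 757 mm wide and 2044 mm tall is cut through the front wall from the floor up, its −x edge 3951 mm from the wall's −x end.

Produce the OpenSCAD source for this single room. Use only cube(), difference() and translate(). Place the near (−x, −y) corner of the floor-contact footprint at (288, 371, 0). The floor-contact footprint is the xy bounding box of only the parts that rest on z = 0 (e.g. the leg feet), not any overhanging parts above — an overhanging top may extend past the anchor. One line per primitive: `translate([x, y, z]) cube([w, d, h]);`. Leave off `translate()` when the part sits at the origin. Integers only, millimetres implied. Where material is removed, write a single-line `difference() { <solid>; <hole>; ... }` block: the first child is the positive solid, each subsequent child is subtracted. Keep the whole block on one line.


difference() { translate([288, 371, 0]) cube([5630, 161, 2410]); translate([4239, 371, 0]) cube([757, 161, 2044]); }
translate([288, 3990, 0]) cube([5630, 161, 2410]);
translate([288, 532, 0]) cube([161, 3458, 2410]);
translate([5757, 532, 0]) cube([161, 3458, 2410]);


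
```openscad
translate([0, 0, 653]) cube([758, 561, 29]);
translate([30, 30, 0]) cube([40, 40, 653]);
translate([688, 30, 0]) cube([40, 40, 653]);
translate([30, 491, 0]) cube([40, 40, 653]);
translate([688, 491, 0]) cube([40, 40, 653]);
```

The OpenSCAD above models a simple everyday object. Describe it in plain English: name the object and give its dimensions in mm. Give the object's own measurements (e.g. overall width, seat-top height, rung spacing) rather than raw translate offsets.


A rectangular dining table. The top is 758×561×29 mm with its upper surface at z = 682 mm. It stands on four 40×40 mm square legs, each inset 30 mm from the nearest pair of top edges, running from the floor to the underside of the top.


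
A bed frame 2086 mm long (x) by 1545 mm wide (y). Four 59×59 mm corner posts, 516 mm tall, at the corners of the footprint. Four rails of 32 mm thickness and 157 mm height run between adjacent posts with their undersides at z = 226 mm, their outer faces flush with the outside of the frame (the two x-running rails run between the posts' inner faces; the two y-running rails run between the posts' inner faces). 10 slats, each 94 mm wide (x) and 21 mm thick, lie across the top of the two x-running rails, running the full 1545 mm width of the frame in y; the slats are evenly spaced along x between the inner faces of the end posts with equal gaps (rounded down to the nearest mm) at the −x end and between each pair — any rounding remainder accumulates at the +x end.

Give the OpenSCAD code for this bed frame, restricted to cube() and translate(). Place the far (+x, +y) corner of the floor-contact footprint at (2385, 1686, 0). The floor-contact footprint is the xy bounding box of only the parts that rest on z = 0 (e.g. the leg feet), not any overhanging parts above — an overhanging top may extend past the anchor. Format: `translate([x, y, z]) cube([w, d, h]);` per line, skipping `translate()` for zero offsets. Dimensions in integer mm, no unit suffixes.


translate([299, 141, 0]) cube([59, 59, 516]);
translate([299, 1627, 0]) cube([59, 59, 516]);
translate([2326, 141, 0]) cube([59, 59, 516]);
translate([2326, 1627, 0]) cube([59, 59, 516]);
translate([358, 141, 226]) cube([1968, 32, 157]);
translate([358, 1654, 226]) cube([1968, 32, 157]);
translate([299, 200, 226]) cube([32, 1427, 157]);
translate([2353, 200, 226]) cube([32, 1427, 157]);
translate([451, 141, 383]) cube([94, 1545, 21]);
translate([638, 141, 383]) cube([94, 1545, 21]);
translate([825, 141, 383]) cube([94, 1545, 21]);
translate([1012, 141, 383]) cube([94, 1545, 21]);
translate([1199, 141, 383]) cube([94, 1545, 21]);
translate([1386, 141, 383]) cube([94, 1545, 21]);
translate([1573, 141, 383]) cube([94, 1545, 21]);
translate([1760, 141, 383]) cube([94, 1545, 21]);
translate([1947, 141, 383]) cube([94, 1545, 21]);
translate([2134, 141, 383]) cube([94, 1545, 21]);


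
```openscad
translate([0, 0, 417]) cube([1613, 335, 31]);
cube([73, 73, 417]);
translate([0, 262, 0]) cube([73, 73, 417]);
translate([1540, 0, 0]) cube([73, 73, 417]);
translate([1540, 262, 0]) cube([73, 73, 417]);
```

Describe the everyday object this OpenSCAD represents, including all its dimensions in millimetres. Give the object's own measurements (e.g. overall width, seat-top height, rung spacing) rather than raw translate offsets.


A long wooden bench with a 1613 mm (x) × 335 mm (y) seat, 31 mm thick, its top surface 448 mm above the floor. Four 73 mm square legs at the seat corners, flush with the edges, run from z = 0 to the seat underside.


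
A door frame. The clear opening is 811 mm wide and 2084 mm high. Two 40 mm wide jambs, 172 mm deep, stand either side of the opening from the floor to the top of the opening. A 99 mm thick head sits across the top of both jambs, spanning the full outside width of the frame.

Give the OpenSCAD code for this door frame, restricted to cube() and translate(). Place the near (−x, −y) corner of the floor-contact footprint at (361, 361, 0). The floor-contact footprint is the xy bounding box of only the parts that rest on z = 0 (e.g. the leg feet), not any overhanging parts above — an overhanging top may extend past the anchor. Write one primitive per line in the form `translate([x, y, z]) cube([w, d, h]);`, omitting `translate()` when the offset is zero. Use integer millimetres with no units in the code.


translate([361, 361, 0]) cube([40, 172, 2084]);
translate([1212, 361, 0]) cube([40, 172, 2084]);
translate([361, 361, 2084]) cube([891, 172, 99]);


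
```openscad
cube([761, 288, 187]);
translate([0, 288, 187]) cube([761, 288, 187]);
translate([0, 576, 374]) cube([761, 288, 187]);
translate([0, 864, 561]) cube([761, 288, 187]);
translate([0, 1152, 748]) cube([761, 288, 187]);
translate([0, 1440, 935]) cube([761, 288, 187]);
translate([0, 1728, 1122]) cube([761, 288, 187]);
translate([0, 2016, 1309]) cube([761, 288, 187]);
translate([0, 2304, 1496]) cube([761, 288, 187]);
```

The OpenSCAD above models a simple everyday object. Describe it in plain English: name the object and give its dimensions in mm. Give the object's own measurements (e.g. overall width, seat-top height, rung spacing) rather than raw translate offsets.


A straight staircase of 9 solid steps. Each step is 761 mm wide (x), 288 mm deep (y, the going) and 187 mm tall (the rise). The first step rests on the floor; each subsequent step sits one going further in +y and one rise higher in +z, directly behind and above the previous step with no overlap.


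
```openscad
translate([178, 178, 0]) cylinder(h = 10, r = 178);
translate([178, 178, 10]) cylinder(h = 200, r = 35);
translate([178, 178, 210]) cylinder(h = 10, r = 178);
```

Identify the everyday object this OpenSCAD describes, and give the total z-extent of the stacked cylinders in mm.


A spool. The overall height is 220 mm.

Three coaxial cylinders, large–small–large — a spool. Two 10 mm flanges and a 200 mm core give 10 + 200 + 10 = 220 mm.


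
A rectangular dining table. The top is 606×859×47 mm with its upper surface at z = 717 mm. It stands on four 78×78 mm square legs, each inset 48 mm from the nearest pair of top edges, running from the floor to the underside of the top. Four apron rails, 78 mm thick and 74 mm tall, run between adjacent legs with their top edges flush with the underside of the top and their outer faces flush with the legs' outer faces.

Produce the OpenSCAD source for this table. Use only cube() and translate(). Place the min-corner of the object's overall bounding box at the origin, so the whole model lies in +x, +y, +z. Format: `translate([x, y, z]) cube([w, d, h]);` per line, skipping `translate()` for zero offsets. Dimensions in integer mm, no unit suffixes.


translate([0, 0, 670]) cube([606, 859, 47]);
translate([48, 48, 0]) cube([78, 78, 670]);
translate([480, 48, 0]) cube([78, 78, 670]);
translate([48, 733, 0]) cube([78, 78, 670]);
translate([480, 733, 0]) cube([78, 78, 670]);
translate([126, 48, 596]) cube([354, 78, 74]);
translate([126, 733, 596]) cube([354, 78, 74]);
translate([48, 126, 596]) cube([78, 607, 74]);
translate([480, 126, 596]) cube([78, 607, 74]);


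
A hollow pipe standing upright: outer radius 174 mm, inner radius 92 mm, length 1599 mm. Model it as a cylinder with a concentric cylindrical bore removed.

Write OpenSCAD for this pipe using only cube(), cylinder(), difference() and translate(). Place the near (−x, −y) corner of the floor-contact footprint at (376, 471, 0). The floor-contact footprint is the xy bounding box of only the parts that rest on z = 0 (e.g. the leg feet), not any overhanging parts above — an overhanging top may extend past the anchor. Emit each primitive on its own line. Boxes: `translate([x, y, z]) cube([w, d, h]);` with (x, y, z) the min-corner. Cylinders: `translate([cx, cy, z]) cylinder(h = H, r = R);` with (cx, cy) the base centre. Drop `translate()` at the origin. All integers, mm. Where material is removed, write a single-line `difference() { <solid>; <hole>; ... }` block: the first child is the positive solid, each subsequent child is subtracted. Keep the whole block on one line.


difference() { translate([550, 645, 0]) cylinder(h = 1599, r = 174); translate([550, 645, 0]) cylinder(h = 1599, r = 92); }


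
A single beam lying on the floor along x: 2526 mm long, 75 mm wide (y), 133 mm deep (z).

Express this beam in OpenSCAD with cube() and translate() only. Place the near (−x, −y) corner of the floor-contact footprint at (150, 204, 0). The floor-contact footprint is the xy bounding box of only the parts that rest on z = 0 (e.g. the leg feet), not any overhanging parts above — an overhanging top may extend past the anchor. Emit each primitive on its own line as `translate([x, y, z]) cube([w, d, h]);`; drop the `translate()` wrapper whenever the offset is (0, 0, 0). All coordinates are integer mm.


translate([150, 204, 0]) cube([2526, 75, 133]);


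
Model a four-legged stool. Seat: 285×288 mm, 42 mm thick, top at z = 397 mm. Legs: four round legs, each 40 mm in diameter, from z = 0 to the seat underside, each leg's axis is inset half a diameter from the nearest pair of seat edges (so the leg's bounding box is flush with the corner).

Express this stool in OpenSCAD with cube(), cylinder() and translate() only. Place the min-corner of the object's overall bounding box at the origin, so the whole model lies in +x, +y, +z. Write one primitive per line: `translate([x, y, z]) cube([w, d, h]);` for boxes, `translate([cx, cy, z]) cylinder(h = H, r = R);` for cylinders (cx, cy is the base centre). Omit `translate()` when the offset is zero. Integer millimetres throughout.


translate([0, 0, 355]) cube([285, 288, 42]);
translate([20, 20, 0]) cylinder(h = 355, r = 20);
translate([265, 20, 0]) cylinder(h = 355, r = 20);
translate([20, 268, 0]) cylinder(h = 355, r = 20);
translate([265, 268, 0]) cylinder(h = 355, r = 20);


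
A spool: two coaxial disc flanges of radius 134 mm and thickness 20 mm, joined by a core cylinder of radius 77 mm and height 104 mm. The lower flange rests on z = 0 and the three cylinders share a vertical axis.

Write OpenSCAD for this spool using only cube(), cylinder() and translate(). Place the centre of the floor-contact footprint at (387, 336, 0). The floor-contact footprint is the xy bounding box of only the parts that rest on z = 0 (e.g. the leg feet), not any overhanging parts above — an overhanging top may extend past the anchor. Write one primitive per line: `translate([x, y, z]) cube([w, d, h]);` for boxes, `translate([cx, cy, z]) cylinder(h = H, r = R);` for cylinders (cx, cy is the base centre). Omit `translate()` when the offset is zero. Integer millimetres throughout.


translate([387, 336, 0]) cylinder(h = 20, r = 134);
translate([387, 336, 20]) cylinder(h = 104, r = 77);
translate([387, 336, 124]) cylinder(h = 20, r = 134);


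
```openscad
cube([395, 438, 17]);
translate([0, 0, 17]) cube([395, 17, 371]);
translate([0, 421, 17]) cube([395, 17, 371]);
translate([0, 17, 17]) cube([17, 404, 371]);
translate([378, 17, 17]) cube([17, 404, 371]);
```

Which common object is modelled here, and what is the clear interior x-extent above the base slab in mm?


An open box. The internal width is 361 mm.

A 395×438 base slab with four walls standing on it — an open box. The base is 395 mm wide and the walls are 17 mm thick, so the internal width is 395 − 2 × 17 = 361 mm.


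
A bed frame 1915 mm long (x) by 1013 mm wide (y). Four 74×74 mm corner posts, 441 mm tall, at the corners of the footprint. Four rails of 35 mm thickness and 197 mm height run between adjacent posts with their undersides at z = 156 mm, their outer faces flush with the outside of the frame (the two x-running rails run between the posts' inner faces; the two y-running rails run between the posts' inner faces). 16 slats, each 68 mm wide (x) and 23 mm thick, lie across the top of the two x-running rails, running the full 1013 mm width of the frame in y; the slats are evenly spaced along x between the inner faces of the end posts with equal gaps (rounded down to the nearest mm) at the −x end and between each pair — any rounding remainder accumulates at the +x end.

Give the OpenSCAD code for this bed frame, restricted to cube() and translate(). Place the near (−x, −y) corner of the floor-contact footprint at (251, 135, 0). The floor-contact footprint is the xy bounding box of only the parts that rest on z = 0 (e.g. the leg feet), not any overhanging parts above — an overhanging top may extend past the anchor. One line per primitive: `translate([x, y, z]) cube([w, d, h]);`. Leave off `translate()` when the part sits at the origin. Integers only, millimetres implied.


// slat z = rail_z + rail_h = 156 + 197 = 353
// slat gap = ⌊(1767 − 16·68) / 17⌋ = 39
translate([251, 135, 0]) cube([74, 74, 441]);
translate([251, 1074, 0]) cube([74, 74, 441]);
translate([2092, 135, 0]) cube([74, 74, 441]);
translate([2092, 1074, 0]) cube([74, 74, 441]);
translate([325, 135, 156]) cube([1767, 35, 197]);
translate([325, 1113, 156]) cube([1767, 35, 197]);
translate([251, 209, 156]) cube([35, 865, 197]);
translate([2131, 209, 156]) cube([35, 865, 197]);
translate([364, 135, 353]) cube([68, 1013, 23]);
translate([471, 135, 353]) cube([68, 1013, 23]);
translate([578, 135, 353]) cube([68, 1013, 23]);
translate([685, 135, 353]) cube([68, 1013, 23]);
translate([792, 135, 353]) cube([68, 1013, 23]);
translate([899, 135, 353]) cube([68, 1013, 23]);
translate([1006, 135, 353]) cube([68, 1013, 23]);
translate([1113, 135, 353]) cube([68, 1013, 23]);
translate([1220, 135, 353]) cube([68, 1013, 23]);
translate([1327, 135, 353]) cube([68, 1013, 23]);
translate([1434, 135, 353]) cube([68, 1013, 23]);
translate([1541, 135, 353]) cube([68, 1013, 23]);
translate([1648, 135, 353]) cube([68, 1013, 23]);
translate([1755, 135, 353]) cube([68, 1013, 23]);
translate([1862, 135, 353]) cube([68, 1013, 23]);
translate([1969, 135, 353]) cube([68, 1013, 23]);
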